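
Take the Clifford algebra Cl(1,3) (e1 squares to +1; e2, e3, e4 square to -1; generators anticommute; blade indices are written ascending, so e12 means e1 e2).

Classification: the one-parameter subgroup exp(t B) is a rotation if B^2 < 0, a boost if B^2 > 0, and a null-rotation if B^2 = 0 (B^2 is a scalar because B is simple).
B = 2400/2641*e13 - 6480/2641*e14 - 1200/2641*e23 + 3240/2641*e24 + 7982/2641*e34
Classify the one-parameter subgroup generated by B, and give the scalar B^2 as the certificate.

B^2 term by term: the squares give (2400/2641)^2*(e13)^2 + (-6480/2641)^2*(e14)^2 + (-1200/2641)^2*(e23)^2 + (3240/2641)^2*(e24)^2 + (7982/2641)^2*(e34)^2 = 5760000/6974881*(+1) + 41990400/6974881*(+1) + 1440000/6974881*(-1) + 10497600/6974881*(-1) + 63712324/6974881*(-1) = -4 (each basis 2-blade squares to minus the product of its generators' squares); cross terms between blades sharing an index anticommute and cancel; the commuting (index-disjoint) pairs give grade-4 terms 2*c*c'*(blade product), which cancel blade by blade — e1234: -15552000/6974881 + 15552000/6974881 = 0 — confirming B is simple. So B^2 = -4.
Answer: rotation, certificate B^2 = -4. One invariant decides it: the square -4 survives every conjugation, and its sign is exactly the classification.


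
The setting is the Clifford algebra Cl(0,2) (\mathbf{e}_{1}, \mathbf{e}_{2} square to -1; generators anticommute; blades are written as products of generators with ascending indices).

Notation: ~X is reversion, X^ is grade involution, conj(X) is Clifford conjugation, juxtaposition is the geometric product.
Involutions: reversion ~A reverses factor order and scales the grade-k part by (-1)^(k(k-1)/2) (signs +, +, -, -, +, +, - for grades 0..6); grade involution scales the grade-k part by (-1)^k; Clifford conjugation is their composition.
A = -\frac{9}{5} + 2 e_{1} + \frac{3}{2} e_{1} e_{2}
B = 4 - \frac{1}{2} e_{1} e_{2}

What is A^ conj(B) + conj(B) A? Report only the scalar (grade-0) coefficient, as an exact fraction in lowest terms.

first term: -\frac{159}{20} - 8 e_{1} + e_{2} + \frac{51}{10} e_{1} e_{2}
second term: -\frac{159}{20} + 8 e_{1} + e_{2} + \frac{51}{10} e_{1} e_{2}
Answer: -\frac{159}{10}


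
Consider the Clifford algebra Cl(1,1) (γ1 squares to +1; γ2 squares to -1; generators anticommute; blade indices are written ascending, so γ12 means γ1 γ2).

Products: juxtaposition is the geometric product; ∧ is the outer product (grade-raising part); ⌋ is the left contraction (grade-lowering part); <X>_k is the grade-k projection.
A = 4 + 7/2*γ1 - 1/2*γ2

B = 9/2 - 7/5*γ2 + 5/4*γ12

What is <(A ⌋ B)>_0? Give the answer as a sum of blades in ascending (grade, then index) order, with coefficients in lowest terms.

step 1: 173/10 - 5/8*γ1 - 49/40*γ2 + 5*γ12
step 2: 173/10
Answer: 173/10


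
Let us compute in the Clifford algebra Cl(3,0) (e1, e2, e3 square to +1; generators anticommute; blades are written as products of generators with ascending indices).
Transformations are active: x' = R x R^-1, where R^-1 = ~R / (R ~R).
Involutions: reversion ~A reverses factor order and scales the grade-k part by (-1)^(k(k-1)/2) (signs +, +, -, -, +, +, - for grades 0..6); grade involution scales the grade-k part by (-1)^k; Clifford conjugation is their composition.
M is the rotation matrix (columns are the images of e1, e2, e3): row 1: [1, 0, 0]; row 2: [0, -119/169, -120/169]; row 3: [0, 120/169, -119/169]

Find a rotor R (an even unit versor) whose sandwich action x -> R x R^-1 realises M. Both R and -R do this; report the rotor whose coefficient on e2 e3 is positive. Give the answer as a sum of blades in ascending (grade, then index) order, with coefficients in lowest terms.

Method: write R = a + b12*e1 e2 + b13*e1 e3 + b23*e2 e3 with a^2 + b12^2 + b13^2 + b23^2 = 1 (so R^-1 = ~R). Expanding the columns R e_j ~R gives tr M = 4a^2 - 1 and, from the antisymmetric part, M21 - M12 = -4a*b12, M13 - M31 = 4a*b13, M32 - M23 = -4a*b23.
Here tr M = -69/169, so a^2 = (1 + tr M)/4 = 25/169 and a = ±5/13. Taking a = 5/13: M21 - M12 = 0, M13 - M31 = 0, M32 - M23 = 240/169, giving b12 = 0, b13 = 0, b23 = -12/13, i.e. R = 5/13 - 12/13*e2 e3.
Its e2 e3 coefficient is negative, so report the other preimage -R.
Answer: -5/13 + 12/13*e2 e3. Key observation: the double cover Spin(3) -> SO(3) sends R and -R to the same matrix (trace -69/169 here), so the stated sign of the e2 e3 coefficient is what selects one sheet.


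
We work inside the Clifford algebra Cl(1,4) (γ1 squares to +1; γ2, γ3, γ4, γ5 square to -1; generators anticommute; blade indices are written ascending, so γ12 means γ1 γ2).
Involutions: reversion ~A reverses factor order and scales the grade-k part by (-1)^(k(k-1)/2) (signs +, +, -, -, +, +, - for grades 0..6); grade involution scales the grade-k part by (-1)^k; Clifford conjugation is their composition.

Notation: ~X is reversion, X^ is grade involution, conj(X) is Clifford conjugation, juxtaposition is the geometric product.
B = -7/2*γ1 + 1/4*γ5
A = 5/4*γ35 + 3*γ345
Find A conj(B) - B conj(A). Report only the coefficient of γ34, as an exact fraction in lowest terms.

first term: 5/16*γ3 + 3/4*γ34 + 35/8*γ135 - 21/2*γ1345
second term: -5/16*γ3 - 3/4*γ34 + 35/8*γ135 - 21/2*γ1345
Answer: 3/2


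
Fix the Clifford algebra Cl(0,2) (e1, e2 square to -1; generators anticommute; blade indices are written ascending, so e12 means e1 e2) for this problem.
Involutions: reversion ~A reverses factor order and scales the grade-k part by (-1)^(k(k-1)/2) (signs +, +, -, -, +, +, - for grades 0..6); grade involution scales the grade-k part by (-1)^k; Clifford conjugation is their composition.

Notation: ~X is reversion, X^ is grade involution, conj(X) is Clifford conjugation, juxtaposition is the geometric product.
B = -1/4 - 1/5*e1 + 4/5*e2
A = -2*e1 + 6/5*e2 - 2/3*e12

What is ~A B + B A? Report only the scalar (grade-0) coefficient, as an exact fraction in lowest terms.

first term: -34/25 - 1/30*e1 - 13/30*e2 - 229/150*e12
second term: -34/25 - 1/30*e1 - 13/30*e2 + 229/150*e12
Answer: -68/25


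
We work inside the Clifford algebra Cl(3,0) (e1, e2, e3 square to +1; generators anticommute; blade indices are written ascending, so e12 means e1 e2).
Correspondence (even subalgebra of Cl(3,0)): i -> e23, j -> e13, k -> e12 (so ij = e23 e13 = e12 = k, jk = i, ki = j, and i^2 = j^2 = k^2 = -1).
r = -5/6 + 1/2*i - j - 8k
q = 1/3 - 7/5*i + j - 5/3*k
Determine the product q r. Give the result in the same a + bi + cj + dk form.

In blades: q = 1/3 - 5/3*e12 + e13 - 7/5*e23, r = -5/6 - 8*e12 - e13 + 1/2*e23.
Distribute q over r term by term (generator squares from the signature, products reordered to ascending indices): (1/3)*r = -5/18 - 8/3*e12 - 1/3*e13 + 1/6*e23; (-5/3*e12)*r = -40/3 + 25/18*e12 - 5/6*e13 - 5/3*e23; (e13)*r = 1 - 1/2*e12 - 5/6*e13 - 8*e23; (-7/5*e23)*r = 7/10 + 7/5*e12 - 56/5*e13 + 7/6*e23.
Sum: -536/45 - 17/45*e12 - 66/5*e13 - 25/3*e23; translating back through the correspondence:
Answer: -536/45 - 25/3*i - 66/5*j - 17/45*k


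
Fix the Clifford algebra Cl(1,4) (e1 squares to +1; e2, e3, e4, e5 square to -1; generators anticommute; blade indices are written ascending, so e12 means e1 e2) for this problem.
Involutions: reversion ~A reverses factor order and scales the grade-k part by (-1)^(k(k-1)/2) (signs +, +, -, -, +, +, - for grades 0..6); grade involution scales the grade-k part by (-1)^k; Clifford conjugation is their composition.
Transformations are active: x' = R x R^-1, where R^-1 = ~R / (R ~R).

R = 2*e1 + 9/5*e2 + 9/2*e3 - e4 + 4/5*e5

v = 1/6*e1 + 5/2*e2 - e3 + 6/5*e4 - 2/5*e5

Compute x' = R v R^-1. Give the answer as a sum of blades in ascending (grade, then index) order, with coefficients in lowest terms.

~R = 2*e1 + 9/5*e2 + 9/2*e3 - e4 + 4/5*e5, and R ~R = -2113/100, so R^-1 = ~R / (-2113/100).
R v = 139/75 + 47/10*e12 - 11/4*e13 + 77/30*e14 - 14/15*e15 - 261/20*e23 + 233/50*e24 - 68/25*e25 + 22/5*e34 - e35 - 14/25*e45
Answer: -2187/4226*e1 - 59497/21130*e2 + 445/2113*e3 - 32474/31695*e4 + 1646/6339*e5


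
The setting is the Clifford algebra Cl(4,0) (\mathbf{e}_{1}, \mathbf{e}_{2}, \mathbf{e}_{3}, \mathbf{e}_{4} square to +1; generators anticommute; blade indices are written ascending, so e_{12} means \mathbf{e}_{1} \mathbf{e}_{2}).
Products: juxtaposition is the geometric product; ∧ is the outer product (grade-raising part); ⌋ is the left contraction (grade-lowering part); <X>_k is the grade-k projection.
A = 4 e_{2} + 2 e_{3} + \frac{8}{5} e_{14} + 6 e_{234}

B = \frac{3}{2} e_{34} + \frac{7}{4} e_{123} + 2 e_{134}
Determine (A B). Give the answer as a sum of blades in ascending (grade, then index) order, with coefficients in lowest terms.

step 1: -9 e_{2} + \frac{16}{5} e_{3} + 3 e_{4} + \frac{31}{2} e_{12} - \frac{47}{5} e_{13} + \frac{13}{2} e_{14} + \frac{16}{5} e_{234} - 8 e_{1234}
Answer: -9 e_{2} + \frac{16}{5} e_{3} + 3 e_{4} + \frac{31}{2} e_{12} - \frac{47}{5} e_{13} + \frac{13}{2} e_{14} + \frac{16}{5} e_{234} - 8 e_{1234}


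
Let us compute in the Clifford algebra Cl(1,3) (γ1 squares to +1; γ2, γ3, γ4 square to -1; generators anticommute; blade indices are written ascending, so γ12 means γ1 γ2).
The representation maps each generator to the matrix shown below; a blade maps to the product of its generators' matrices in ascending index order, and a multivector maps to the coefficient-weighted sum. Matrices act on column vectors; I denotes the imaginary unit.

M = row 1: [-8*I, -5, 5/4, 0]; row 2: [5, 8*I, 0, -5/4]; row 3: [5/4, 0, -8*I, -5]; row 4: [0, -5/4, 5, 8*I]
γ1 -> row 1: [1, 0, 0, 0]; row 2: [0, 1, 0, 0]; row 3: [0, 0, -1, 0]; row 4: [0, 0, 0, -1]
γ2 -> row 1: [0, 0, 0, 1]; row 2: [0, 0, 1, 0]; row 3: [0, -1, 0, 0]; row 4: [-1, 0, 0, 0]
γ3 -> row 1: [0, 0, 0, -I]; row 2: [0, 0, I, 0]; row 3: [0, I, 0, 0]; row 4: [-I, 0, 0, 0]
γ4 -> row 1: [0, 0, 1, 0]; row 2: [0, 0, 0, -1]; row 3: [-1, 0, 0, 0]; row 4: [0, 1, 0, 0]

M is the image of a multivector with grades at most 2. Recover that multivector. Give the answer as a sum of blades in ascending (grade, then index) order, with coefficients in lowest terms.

Method: the blade images are trace-orthogonal — tr(rho(e_A) rho(e_B)^-1) = 4 if A = B and 0 otherwise — and rho(e_A)^-1 = (e_A)^2 * rho(e_A) with (e_A)^2 = +1 or -1, so the coefficient of e_A in the preimage is (e_A)^2 * tr(M rho(e_A))/4.
Nonzero projections over blades of grade <= 2: γ14: (γ14)^2 = +1, tr(M rho(γ14)) = 5, coefficient 5/4; γ23: (γ23)^2 = -1, tr(M rho(γ23)) = -32, coefficient 8; γ24: (γ24)^2 = -1, tr(M rho(γ24)) = 20, coefficient -5. Every other blade of grade <= 2 projects to 0.
Answer: 5/4*γ14 + 8*γ23 - 5*γ24


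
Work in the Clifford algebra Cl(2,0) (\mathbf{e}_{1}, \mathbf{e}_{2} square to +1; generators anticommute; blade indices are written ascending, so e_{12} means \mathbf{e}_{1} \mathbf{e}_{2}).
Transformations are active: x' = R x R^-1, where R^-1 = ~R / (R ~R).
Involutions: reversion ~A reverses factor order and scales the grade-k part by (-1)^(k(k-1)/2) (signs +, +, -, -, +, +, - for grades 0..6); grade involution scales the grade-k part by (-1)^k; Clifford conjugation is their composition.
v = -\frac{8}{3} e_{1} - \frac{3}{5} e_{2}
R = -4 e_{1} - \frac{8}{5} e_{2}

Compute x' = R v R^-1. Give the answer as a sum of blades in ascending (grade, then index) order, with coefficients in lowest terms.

~R = -4 e_{1} - \frac{8}{5} e_{2}, and R ~R = \frac{464}{25}, so R^-1 = ~R / (\frac{464}{25}).
R v = \frac{872}{75} - \frac{28}{15} e_{12}
Answer: -\frac{68}{29} e_{1} - \frac{611}{435} e_{2}


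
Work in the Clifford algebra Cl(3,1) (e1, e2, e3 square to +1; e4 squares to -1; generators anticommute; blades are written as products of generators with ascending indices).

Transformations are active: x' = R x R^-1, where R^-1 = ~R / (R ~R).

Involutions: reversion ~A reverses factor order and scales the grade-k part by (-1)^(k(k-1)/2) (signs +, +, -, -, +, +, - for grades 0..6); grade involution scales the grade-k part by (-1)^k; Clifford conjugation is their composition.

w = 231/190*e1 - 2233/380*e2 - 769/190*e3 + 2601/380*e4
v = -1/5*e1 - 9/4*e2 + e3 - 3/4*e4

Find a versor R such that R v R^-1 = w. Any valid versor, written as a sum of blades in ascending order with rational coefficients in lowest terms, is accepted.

Equal squares first: v^2 = w^2 = 277/50. Then v + w = 193/190*e1 - 772/95*e2 - 579/190*e3 + 579/95*e4 is a versor taking v to w, provided it is invertible.
Answer: 193/190*e1 - 772/95*e2 - 579/190*e3 + 579/95*e4


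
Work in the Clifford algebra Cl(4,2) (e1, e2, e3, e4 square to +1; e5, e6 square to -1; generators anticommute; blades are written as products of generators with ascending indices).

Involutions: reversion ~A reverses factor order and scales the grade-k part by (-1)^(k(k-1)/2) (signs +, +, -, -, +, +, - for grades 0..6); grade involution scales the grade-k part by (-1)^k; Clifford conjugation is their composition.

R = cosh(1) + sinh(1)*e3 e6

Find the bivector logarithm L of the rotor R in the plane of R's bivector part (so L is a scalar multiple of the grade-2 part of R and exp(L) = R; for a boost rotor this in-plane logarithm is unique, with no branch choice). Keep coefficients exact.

The scalar part of R is cosh(1), so cosh pins the rapidity up to sign — the sign comes from the bivector part; dividing that part by sinh of the rapidity yields the plane, and the in-plane L = rapidity * plane is unique because the two sign choices cancel.
Concretely: cosh(rapidity) = cosh(1) gives rapidity = ±1, and since rapidity/sinh(rapidity) is even the sign is immaterial: L = (rapidity/sinh(rapidity)) * <R>_2 = (1/sinh(1)) * <R>_2.
Answer: e3 e6


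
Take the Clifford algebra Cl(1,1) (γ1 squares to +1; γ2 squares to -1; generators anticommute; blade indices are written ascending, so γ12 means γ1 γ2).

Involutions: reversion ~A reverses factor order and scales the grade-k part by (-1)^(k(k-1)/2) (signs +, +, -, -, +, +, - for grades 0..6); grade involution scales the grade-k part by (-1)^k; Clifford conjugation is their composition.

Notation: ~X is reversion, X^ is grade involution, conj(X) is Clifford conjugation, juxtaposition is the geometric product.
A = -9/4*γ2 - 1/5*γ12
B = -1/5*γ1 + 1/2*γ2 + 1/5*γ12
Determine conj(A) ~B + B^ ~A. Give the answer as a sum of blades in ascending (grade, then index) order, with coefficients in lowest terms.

first term: -233/200 - 11/20*γ1 + 1/25*γ2 + 9/20*γ12
second term: -217/200 + 7/20*γ1 + 1/25*γ2 - 9/20*γ12
Answer: -9/4 - 1/5*γ1 + 2/25*γ2


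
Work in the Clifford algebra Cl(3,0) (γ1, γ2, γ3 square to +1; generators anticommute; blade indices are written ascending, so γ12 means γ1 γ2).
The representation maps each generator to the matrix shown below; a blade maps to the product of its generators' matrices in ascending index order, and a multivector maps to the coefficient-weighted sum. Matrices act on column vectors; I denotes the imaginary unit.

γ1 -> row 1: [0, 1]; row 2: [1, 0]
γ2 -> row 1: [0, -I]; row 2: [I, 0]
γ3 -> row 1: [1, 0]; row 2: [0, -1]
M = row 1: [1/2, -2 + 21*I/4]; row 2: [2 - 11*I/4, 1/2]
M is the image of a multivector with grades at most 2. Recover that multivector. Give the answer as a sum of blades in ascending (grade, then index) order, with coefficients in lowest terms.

Method: 1, rho(γ1), rho(γ2), rho(γ3) form a trace-orthogonal basis of the 2x2 complex matrices (tr(X Y) = 2 if X = Y, else 0), so M = m0*1 + m1*rho(γ1) + m2*rho(γ2) + m3*rho(γ3) with m0 = tr(M)/2 = 1/2, m1 = tr(M rho(γ1))/2 = 5*I/4, m2 = tr(M rho(γ2))/2 = -4 - 2*I, m3 = tr(M rho(γ3))/2 = 0.
Multiplying table entries, the bivector images are rho(γ12) = I*rho(γ3), rho(γ13) = -I*rho(γ2), rho(γ23) = I*rho(γ1); with real blade coefficients the real parts of m0..m3 are the coefficients of 1, γ1, γ2, γ3 and the imaginary parts give the bivectors (γ23: Im m1, γ13: -Im m2, γ12: Im m3).
Answer: 1/2 - 4*γ2 + 2*γ13 + 5/4*γ23


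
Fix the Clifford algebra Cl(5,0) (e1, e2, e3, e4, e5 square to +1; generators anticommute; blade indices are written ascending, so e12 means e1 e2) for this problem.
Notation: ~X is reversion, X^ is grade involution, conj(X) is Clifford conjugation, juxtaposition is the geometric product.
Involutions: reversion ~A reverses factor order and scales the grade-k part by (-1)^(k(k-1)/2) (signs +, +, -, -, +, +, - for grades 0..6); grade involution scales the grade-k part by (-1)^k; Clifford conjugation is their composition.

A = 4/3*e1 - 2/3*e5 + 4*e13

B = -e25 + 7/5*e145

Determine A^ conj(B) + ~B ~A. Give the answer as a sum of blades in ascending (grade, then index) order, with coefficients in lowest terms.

first term: -2/3*e2 + 14/15*e14 - 28/15*e45 - 4/3*e125 - 28/5*e345 - 4*e1235
second term: -2/3*e2 + 14/15*e14 - 28/15*e45 + 4/3*e125 + 28/5*e345 + 4*e1235
Answer: -4/3*e2 + 28/15*e14 - 56/15*e45


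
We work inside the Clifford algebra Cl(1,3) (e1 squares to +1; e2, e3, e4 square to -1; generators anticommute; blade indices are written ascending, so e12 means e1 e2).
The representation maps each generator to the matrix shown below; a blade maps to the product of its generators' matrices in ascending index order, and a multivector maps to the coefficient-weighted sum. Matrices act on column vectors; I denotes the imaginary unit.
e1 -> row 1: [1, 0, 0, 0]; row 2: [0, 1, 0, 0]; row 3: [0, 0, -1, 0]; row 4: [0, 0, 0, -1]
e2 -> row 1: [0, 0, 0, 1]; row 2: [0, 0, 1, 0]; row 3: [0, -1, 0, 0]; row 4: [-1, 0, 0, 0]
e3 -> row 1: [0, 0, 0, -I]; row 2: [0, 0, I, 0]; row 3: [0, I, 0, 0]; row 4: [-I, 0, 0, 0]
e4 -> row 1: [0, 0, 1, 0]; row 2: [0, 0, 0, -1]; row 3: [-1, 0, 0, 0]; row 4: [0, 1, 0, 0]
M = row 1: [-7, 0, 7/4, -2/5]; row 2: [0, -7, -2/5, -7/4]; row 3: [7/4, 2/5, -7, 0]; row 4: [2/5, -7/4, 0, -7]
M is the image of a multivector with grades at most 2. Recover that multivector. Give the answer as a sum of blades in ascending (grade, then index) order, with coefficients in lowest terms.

Method: the blade images are trace-orthogonal — tr(rho(e_A) rho(e_B)^-1) = 4 if A = B and 0 otherwise — and rho(e_A)^-1 = (e_A)^2 * rho(e_A) with (e_A)^2 = +1 or -1, so the coefficient of e_A in the preimage is (e_A)^2 * tr(M rho(e_A))/4.
Nonzero projections over blades of grade <= 2: 1: (1)^2 = +1, tr(M 1) = -28, coefficient -7; e2: (e2)^2 = -1, tr(M rho(e2)) = 8/5, coefficient -2/5; e14: (e14)^2 = +1, tr(M rho(e14)) = 7, coefficient 7/4. Every other blade of grade <= 2 projects to 0.
Answer: -7 - 2/5*e2 + 7/4*e14


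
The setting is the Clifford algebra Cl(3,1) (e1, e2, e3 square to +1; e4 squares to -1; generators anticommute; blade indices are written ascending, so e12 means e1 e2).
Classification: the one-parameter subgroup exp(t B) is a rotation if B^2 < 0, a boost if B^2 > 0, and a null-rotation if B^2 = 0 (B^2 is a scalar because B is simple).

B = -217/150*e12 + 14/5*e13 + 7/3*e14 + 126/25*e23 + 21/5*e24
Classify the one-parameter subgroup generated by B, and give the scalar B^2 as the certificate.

B^2 term by term: the squares give (-217/150)^2*(e12)^2 + (14/5)^2*(e13)^2 + (7/3)^2*(e14)^2 + (126/25)^2*(e23)^2 + (21/5)^2*(e24)^2 = 47089/22500*(-1) + 196/25*(-1) + 49/9*(+1) + 15876/625*(-1) + 441/25*(+1) = -49/4 (each basis 2-blade squares to minus the product of its generators' squares); cross terms between blades sharing an index anticommute and cancel; the commuting (index-disjoint) pairs give grade-4 terms 2*c*c'*(blade product), which cancel blade by blade — e1234: -588/25 + 588/25 = 0 — confirming B is simple. So B^2 = -49/4.
Answer: rotation, certificate B^2 = -49/4. Note: conjugating B changes its blade decomposition but never the scalar B^2 = -49/4, whose sign settles the classification.


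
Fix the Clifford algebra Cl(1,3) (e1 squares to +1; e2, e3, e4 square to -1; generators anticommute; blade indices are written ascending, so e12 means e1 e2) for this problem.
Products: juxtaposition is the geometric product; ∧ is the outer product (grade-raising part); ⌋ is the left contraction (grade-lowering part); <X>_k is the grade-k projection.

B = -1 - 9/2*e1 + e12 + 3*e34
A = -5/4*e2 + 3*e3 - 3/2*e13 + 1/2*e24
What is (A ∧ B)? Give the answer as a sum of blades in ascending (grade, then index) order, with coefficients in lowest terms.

step 1: 5/4*e2 - 3*e3 - 45/8*e12 + 15*e13 - 1/2*e24 + 3*e123 - 9/4*e124 - 15/4*e234
Answer: 5/4*e2 - 3*e3 - 45/8*e12 + 15*e13 - 1/2*e24 + 3*e123 - 9/4*e124 - 15/4*e234


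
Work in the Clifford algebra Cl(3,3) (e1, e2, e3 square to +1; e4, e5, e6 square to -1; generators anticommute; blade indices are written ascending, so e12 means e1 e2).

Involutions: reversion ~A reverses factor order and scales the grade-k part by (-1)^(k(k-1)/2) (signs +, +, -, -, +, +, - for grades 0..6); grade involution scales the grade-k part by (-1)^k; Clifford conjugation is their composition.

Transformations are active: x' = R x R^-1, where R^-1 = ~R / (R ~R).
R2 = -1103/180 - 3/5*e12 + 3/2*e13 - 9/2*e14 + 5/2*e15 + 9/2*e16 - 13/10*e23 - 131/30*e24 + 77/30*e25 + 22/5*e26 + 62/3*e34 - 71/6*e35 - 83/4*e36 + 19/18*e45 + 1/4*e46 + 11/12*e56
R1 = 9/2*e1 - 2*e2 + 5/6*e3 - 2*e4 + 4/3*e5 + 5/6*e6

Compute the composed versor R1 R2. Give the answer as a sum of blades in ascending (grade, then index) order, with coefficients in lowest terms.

Distribute over the terms of R1 (each basis-blade product reordered to ascending indices, repeated generators contracted through their squares):
(9/2*e1) R2 = -1103/40*e1 - 27/10*e2 + 27/4*e3 - 81/4*e4 + 45/4*e5 + 81/4*e6 - 117/20*e123 - 393/20*e124 + 231/20*e125 + 99/5*e126 + 93*e134 - 213/4*e135 - 747/8*e136 + 19/4*e145 + 9/8*e146 + 33/8*e156
(-2*e2) R2 = -6/5*e1 + 1103/90*e2 + 13/5*e3 + 131/15*e4 - 77/15*e5 - 44/5*e6 + 3*e123 - 9*e124 + 5*e125 + 9*e126 - 124/3*e234 + 71/3*e235 + 83/2*e236 - 19/9*e245 - 1/2*e246 - 11/6*e256
(5/6*e3) R2 = -5/4*e1 + 13/12*e2 - 1103/216*e3 + 155/9*e4 - 355/36*e5 - 415/24*e6 - 1/2*e123 + 15/4*e134 - 25/12*e135 - 15/4*e136 + 131/36*e234 - 77/36*e235 - 11/3*e236 + 95/108*e345 + 5/24*e346 + 55/72*e356
(-2*e4) R2 = 9*e1 + 131/15*e2 - 124/3*e3 + 1103/90*e4 + 19/9*e5 + 1/2*e6 + 6/5*e124 - 3*e134 + 5*e145 + 9*e146 + 13/5*e234 + 77/15*e245 + 44/5*e246 - 71/3*e345 - 83/2*e346 - 11/6*e456
(4/3*e5) R2 = 10/3*e1 + 154/45*e2 - 142/9*e3 + 38/27*e4 - 1103/135*e5 - 11/9*e6 - 4/5*e125 + 2*e135 - 6*e145 - 6*e156 - 26/15*e235 - 262/45*e245 - 88/15*e256 + 248/9*e345 + 83/3*e356 - 1/3*e456
(5/6*e6) R2 = 15/4*e1 + 11/3*e2 - 415/24*e3 + 5/24*e4 + 55/72*e5 - 1103/216*e6 - 1/2*e126 + 5/4*e136 - 15/4*e146 + 25/12*e156 - 13/12*e236 - 131/36*e246 + 77/36*e256 + 155/9*e346 - 355/36*e356 + 95/108*e456
Summing the partial products and collecting blades:
Answer: -1673/120*e1 + 4763/180*e2 - 18943/270*e3 + 21143/1080*e4 - 9763/1080*e5 - 3151/270*e6 - 67/20*e123 - 549/20*e124 + 63/4*e125 + 283/10*e126 + 375/4*e134 - 160/3*e135 - 767/8*e136 + 15/4*e145 + 51/8*e146 + 5/24*e156 - 6317/180*e234 + 3563/180*e235 + 147/4*e236 - 14/5*e245 + 839/180*e246 - 1001/180*e256 + 515/108*e345 - 1733/72*e346 + 1337/72*e356 - 139/108*e456


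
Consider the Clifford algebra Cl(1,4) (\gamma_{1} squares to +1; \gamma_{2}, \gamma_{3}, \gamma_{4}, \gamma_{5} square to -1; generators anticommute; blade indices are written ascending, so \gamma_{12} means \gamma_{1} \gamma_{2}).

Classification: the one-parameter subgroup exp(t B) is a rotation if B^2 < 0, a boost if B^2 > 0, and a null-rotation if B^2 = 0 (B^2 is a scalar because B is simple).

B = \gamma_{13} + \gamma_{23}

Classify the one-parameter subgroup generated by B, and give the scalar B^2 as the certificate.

B^2 term by term: the squares give (1)^2*(\gamma_{13})^2 + (1)^2*(\gamma_{23})^2 = 1*(+1) + 1*(-1) = 0 (each basis 2-blade squares to minus the product of its generators' squares); cross terms between blades sharing an index anticommute and cancel. So B^2 = 0.
Answer: null-rotation, certificate B^2 = 0. One invariant decides it: the square 0 survives every conjugation, and its sign is exactly the classification.


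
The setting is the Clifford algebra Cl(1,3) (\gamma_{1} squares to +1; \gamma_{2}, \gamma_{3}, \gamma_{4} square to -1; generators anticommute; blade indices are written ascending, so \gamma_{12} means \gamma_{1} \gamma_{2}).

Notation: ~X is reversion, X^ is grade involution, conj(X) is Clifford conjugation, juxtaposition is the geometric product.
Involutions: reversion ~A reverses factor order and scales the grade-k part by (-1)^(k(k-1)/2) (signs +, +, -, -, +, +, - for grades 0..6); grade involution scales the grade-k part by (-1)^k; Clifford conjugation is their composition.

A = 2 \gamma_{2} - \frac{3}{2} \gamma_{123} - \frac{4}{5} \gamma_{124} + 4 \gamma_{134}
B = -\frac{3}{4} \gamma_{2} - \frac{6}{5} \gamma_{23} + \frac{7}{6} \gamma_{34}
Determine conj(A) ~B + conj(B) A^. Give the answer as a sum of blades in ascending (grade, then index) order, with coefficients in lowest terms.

first term: -\frac{3}{2} + \frac{97}{15} \gamma_{1} + \frac{12}{5} \gamma_{3} + \frac{9}{8} \gamma_{13} + \frac{3}{5} \gamma_{14} + \frac{14}{15} \gamma_{123} + \frac{61}{20} \gamma_{124} + \frac{24}{25} \gamma_{134} + \frac{7}{3} \gamma_{234} - 3 \gamma_{1234}
second term: \frac{3}{2} - \frac{97}{15} \gamma_{1} - \frac{12}{5} \gamma_{3} + \frac{9}{8} \gamma_{13} + \frac{3}{5} \gamma_{14} + \frac{14}{15} \gamma_{123} + \frac{61}{20} \gamma_{124} + \frac{24}{25} \gamma_{134} + \frac{7}{3} \gamma_{234} + 3 \gamma_{1234}
Answer: \frac{9}{4} \gamma_{13} + \frac{6}{5} \gamma_{14} + \frac{28}{15} \gamma_{123} + \frac{61}{10} \gamma_{124} + \frac{48}{25} \gamma_{134} + \frac{14}{3} \gamma_{234}


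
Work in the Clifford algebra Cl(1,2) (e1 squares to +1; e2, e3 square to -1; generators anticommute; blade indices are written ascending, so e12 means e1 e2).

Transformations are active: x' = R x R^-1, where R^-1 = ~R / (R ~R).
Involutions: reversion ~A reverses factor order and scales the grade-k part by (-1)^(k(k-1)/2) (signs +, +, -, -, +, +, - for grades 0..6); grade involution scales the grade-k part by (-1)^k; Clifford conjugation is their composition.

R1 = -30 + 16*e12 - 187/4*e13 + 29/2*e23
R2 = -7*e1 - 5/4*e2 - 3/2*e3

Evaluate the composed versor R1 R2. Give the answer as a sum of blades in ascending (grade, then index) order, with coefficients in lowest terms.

Distribute over the terms of R2 (each basis-blade product reordered to ascending indices, repeated generators contracted through their squares):
R1 (-7*e1) = 210*e1 + 112*e2 - 1309/4*e3 - 203/2*e123
R1 (-5/4*e2) = 20*e1 + 75/2*e2 - 145/8*e3 - 935/16*e123
R1 (-3/2*e3) = -561/8*e1 + 87/4*e2 + 45*e3 - 24*e123
Summing the partial products and collecting blades:
Answer: 1279/8*e1 + 685/4*e2 - 2403/8*e3 - 2943/16*e123


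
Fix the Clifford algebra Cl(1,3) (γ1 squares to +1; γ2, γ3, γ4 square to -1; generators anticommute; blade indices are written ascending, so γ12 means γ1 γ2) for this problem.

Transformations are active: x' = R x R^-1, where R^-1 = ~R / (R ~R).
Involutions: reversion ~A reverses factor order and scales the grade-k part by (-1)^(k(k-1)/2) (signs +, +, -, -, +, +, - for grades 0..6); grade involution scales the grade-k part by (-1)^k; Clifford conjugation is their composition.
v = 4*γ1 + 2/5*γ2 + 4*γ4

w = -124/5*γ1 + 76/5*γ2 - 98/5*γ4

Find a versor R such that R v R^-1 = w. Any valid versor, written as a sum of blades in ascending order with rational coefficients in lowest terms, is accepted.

Reasoning: v^2 = w^2 = -4/25 since conjugation preserves the quadratic form; R = v + w = -104/5*γ1 + 78/5*γ2 - 78/5*γ4 is then valid when invertible, keeping its own part and reversing (v - w)/2.
Answer: -104/5*γ1 + 78/5*γ2 - 78/5*γ4


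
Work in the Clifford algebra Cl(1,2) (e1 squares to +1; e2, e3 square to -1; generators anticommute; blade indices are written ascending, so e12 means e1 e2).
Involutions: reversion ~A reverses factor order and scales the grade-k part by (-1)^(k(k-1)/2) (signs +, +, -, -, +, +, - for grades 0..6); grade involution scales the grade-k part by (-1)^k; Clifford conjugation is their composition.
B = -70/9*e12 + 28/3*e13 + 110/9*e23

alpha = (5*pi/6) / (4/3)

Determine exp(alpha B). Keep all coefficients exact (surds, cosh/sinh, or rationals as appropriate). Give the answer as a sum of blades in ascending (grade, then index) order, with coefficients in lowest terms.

B^2 term by term: the squares give (-70/9)^2*(e12)^2 + (28/3)^2*(e13)^2 + (110/9)^2*(e23)^2 = 4900/81*(+1) + 784/9*(+1) + 12100/81*(-1) = -16/9 (each basis 2-blade squares to minus the product of its generators' squares); cross terms between blades sharing an index anticommute and cancel. So B^2 = -16/9.
B^2 = -16/9 — the negative square puts this in the circular regime; l = 4/3, alpha*l = 5*pi/6, so exp(alpha B) = cos(5*pi/6) + (sin(5*pi/6)/(4/3))*B = -sqrt(3)/2 + (3/8)*B.
Answer: -sqrt(3)/2 - 35/12*e12 + 7/2*e13 + 55/12*e23


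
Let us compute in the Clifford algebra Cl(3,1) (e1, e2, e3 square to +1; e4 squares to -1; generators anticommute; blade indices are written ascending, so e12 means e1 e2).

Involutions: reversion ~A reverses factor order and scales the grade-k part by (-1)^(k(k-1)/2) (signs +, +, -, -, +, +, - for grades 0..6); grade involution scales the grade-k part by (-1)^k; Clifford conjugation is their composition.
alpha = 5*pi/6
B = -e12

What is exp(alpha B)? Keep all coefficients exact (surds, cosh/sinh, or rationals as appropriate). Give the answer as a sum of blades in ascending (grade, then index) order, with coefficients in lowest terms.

B^2 = (-1)^2*(e12)^2 = 1*(-1) = -1 (a basis 2-blade squares to minus the product of its generators' squares).
B^2 = -1 — a negative square means the series sums to a rotation: l = 1, alpha*l = 5*pi/6, so exp(alpha B) = cos(5*pi/6) + (sin(5*pi/6)/1)*B = -sqrt(3)/2 + (1/2)*B.
Answer: -sqrt(3)/2 - 1/2*e12


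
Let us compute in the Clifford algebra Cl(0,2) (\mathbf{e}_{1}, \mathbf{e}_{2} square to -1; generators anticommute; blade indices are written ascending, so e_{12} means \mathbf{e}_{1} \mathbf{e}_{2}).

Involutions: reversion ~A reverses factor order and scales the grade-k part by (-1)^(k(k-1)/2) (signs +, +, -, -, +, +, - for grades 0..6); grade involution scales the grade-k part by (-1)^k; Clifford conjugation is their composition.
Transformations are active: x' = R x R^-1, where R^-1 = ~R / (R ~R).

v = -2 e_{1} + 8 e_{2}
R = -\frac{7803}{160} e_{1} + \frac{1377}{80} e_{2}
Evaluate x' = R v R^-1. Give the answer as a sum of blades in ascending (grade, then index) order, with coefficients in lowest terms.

~R = -\frac{7803}{160} e_{1} + \frac{1377}{80} e_{2}, and R ~R = -\frac{2738853}{1024}, so R^-1 = ~R / (-\frac{2738853}{1024}).
R v = -\frac{18819}{80} - \frac{14229}{40} e_{12}
Answer: -\frac{2138}{325} e_{1} - \frac{1616}{325} e_{2}


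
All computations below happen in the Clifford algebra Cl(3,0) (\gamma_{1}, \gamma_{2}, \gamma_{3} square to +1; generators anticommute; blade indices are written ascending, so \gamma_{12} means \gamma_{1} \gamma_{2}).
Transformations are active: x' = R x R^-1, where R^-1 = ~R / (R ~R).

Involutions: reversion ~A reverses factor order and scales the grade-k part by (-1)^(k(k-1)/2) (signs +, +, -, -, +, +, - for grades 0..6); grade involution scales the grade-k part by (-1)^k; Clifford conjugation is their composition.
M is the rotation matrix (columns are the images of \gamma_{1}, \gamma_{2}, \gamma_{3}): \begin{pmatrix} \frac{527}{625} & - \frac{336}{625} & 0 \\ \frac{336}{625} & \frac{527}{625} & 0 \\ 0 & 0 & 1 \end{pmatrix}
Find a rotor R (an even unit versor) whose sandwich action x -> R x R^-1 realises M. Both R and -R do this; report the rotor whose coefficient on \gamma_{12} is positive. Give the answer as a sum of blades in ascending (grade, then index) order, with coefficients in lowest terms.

Method: write R = a + b12*\gamma_{12} + b13*\gamma_{13} + b23*\gamma_{23} with a^2 + b12^2 + b13^2 + b23^2 = 1 (so R^-1 = ~R). Expanding the columns R e_j ~R gives tr M = 4a^2 - 1 and, from the antisymmetric part, M21 - M12 = -4a*b12, M13 - M31 = 4a*b13, M32 - M23 = -4a*b23.
Here tr M = \frac{1679}{625}, so a^2 = (1 + tr M)/4 = \frac{576}{625} and a = ±\frac{24}{25}. Taking a = \frac{24}{25}: M21 - M12 = \frac{672}{625}, M13 - M31 = 0, M32 - M23 = 0, giving b12 = -\frac{7}{25}, b13 = 0, b23 = 0, i.e. R = \frac{24}{25} - \frac{7}{25} \gamma_{12}.
Its \gamma_{12} coefficient is negative, so report the other preimage -R.
Answer: -\frac{24}{25} + \frac{7}{25} \gamma_{12}. Note: both R and -R realise this M (trace \frac{1679}{625}); the covering map identifies them, and the \gamma_{12}-coefficient sign is the tie-breaker.


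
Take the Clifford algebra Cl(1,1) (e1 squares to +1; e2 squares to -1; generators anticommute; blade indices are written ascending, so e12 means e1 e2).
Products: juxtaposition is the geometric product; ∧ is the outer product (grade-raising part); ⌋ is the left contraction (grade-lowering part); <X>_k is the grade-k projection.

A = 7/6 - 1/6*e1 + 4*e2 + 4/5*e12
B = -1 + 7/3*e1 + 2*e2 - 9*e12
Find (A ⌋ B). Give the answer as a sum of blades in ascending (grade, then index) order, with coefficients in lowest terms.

step 1: -754/45 - 599/18*e1 + 23/6*e2 - 21/2*e12
Answer: -754/45 - 599/18*e1 + 23/6*e2 - 21/2*e12


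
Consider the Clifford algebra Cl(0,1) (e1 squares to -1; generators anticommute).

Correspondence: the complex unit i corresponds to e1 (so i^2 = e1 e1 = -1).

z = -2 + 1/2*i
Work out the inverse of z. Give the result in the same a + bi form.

In blades: z = -2 + 1/2*e1.
With qbar = -2 - 1/2*e1 (scalar fixed, mapped units negated), z qbar = 17/4 (the sum of squared coefficients), so z^-1 = qbar / (17/4) = -8/17 - 2/17*e1; translating back:
Answer: -8/17 - 2/17*i


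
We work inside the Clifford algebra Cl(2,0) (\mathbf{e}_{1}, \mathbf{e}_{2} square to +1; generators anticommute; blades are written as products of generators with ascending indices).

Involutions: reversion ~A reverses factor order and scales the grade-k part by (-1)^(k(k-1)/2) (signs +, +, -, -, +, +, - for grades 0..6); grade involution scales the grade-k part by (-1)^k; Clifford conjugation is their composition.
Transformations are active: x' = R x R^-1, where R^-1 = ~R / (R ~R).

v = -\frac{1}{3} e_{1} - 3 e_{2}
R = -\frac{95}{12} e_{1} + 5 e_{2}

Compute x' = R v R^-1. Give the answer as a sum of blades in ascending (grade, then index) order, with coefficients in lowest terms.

~R = -\frac{95}{12} e_{1} + 5 e_{2}, and R ~R = \frac{12625}{144}, so R^-1 = ~R / (\frac{12625}{144}).
R v = -\frac{445}{36} + \frac{305}{12} e_{1} e_{2}
Answer: \frac{3887}{1515} e_{1} + \frac{803}{505} e_{2}


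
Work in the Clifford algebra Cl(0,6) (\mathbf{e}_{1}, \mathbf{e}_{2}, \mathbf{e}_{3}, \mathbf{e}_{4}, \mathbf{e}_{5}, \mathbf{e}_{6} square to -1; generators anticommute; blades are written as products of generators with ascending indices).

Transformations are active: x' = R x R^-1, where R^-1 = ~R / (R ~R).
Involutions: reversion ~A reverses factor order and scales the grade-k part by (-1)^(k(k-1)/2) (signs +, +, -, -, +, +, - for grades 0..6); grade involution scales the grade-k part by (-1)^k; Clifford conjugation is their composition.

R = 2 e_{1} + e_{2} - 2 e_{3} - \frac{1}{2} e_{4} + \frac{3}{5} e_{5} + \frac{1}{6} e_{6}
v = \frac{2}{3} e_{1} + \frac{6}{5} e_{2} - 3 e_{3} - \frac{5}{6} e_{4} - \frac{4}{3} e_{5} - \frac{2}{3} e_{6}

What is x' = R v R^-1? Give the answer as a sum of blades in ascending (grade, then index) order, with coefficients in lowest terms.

~R = 2 e_{1} + e_{2} - 2 e_{3} - \frac{1}{2} e_{4} + \frac{3}{5} e_{5} + \frac{1}{6} e_{6}, and R ~R = -\frac{4337}{450}, so R^-1 = ~R / (-\frac{4337}{450}).
R v = -\frac{1447}{180} + \frac{26}{15} e_{1} e_{2} - \frac{14}{3} e_{1} e_{3} - \frac{4}{3} e_{1} e_{4} - \frac{46}{15} e_{1} e_{5} - \frac{13}{9} e_{1} e_{6} - \frac{3}{5} e_{2} e_{3} - \frac{7}{30} e_{2} e_{4} - \frac{154}{75} e_{2} e_{5} - \frac{13}{15} e_{2} e_{6} + \frac{1}{6} e_{3} e_{4} + \frac{67}{15} e_{3} e_{5} + \frac{11}{6} e_{3} e_{6} + \frac{7}{6} e_{4} e_{5} + \frac{17}{36} e_{4} e_{6} - \frac{8}{45} e_{5} e_{6}
Answer: \frac{34736}{13011} e_{1} + \frac{10153}{21685} e_{2} - \frac{1459}{4337} e_{3} - \frac{10}{13011} e_{4} + \frac{30371}{13011} e_{5} + \frac{24583}{26022} e_{6}


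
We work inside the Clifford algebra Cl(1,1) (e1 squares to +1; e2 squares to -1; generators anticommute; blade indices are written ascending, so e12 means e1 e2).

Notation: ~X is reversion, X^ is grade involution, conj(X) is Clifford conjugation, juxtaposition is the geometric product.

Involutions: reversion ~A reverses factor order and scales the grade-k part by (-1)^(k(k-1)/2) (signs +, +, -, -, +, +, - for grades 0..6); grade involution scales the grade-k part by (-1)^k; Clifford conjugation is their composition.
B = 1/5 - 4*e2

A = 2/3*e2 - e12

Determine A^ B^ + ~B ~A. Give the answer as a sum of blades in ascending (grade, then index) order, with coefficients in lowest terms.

first term: 8/3 + 4*e1 - 2/15*e2 - 1/5*e12
second term: 8/3 - 4*e1 + 2/15*e2 + 1/5*e12
Answer: 16/3


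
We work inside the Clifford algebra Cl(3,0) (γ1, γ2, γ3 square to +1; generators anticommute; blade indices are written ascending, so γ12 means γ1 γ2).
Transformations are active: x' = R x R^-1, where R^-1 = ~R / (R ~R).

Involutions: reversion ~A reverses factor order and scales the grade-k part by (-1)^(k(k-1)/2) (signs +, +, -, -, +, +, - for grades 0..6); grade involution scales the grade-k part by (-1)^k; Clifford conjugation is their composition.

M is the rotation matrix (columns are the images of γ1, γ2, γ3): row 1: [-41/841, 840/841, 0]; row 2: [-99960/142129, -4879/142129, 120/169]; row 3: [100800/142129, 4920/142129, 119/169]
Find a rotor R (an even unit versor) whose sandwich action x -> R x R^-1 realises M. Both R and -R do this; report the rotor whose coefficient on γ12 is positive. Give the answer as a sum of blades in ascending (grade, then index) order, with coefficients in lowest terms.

Method: write R = a + b12*γ12 + b13*γ13 + b23*γ23 with a^2 + b12^2 + b13^2 + b23^2 = 1 (so R^-1 = ~R). Expanding the columns R e_j ~R gives tr M = 4a^2 - 1 and, from the antisymmetric part, M21 - M12 = -4a*b12, M13 - M31 = 4a*b13, M32 - M23 = -4a*b23.
Here tr M = 88271/142129, so a^2 = (1 + tr M)/4 = 57600/142129 and a = ±240/377. Taking a = 240/377: M21 - M12 = -241920/142129, M13 - M31 = -100800/142129, M32 - M23 = -96000/142129, giving b12 = 252/377, b13 = -105/377, b23 = 100/377, i.e. R = 240/377 + 252/377*γ12 - 105/377*γ13 + 100/377*γ23.
Its γ12 coefficient is already positive.
Answer: 240/377 + 252/377*γ12 - 105/377*γ13 + 100/377*γ23. Note: both R and -R realise this M (trace 88271/142129); the covering map identifies them, and the γ12-coefficient sign is the tie-breaker.


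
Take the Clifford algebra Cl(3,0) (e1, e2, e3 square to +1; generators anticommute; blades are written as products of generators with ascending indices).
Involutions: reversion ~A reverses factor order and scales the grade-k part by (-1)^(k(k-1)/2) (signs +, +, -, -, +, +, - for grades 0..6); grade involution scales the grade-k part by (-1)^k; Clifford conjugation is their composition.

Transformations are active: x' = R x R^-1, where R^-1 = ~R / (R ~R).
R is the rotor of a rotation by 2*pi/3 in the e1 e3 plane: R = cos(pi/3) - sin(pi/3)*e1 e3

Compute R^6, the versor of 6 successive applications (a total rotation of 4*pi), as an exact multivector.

Rotor phase runs at HALF the rotation angle; powers of one rotor simply add phase, so after 6 steps in e1 e3 the phase is 6*pi/3 = 2*pi and R^6 = cos(2*pi) - sin(2*pi)*e1 e3.
cos(2*pi) = 1 and sin(2*pi) = 0, so R^6 = 1. The total rotation 4*pi is 2 full turns, so every vector returns to itself, yet the rotor is +1, back on the identity sheet (an even number of 2*pi turns).
Answer: 1


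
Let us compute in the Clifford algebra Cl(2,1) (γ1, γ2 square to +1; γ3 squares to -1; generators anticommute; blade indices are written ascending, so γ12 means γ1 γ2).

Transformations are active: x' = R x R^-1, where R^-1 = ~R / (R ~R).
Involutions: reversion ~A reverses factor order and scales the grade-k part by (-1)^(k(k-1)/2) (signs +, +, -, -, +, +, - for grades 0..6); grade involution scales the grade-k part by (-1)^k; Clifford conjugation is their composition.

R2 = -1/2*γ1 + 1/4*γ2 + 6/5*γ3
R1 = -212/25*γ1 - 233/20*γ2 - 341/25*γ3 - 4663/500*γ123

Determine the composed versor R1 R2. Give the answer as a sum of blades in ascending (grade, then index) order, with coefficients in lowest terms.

Distribute over the terms of R2 (each basis-blade product reordered to ascending indices, repeated generators contracted through their squares):
R1 (-1/2*γ1) = 106/25 - 233/40*γ12 - 341/50*γ13 + 4663/1000*γ23
R1 (1/4*γ2) = -233/80 - 53/25*γ12 + 4663/2000*γ13 + 341/100*γ23
R1 (6/5*γ3) = 2046/125 + 13989/1250*γ12 - 1272/125*γ13 - 699/50*γ23
Summing the partial products and collecting blades:
Answer: 35391/2000 + 16231/5000*γ12 - 29329/2000*γ13 - 5907/1000*γ23
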